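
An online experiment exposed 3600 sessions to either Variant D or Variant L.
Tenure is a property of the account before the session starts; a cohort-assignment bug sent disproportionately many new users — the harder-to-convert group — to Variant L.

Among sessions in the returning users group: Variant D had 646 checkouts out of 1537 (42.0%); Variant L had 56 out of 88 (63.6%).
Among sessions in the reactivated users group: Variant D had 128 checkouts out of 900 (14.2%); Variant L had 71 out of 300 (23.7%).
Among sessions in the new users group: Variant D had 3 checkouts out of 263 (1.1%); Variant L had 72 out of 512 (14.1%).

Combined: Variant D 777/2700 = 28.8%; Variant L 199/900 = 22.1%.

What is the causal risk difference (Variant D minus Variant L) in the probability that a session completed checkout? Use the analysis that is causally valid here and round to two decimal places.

Variant L is higher inside every user tenure stratum but Variant D is higher in aggregate. Whether to stratify depends on how user tenure relates to the variant.
The imbalance in user tenure arose from how sessions were allocated, not from anything the variant did; and user tenure independently affects the outcome. The pooled gap is confounded — condition on user tenure.
Adjusting over the population distribution of user tenure: 0.451·(0.420−0.636) + 0.333·(0.142−0.237) + 0.215·(0.011−0.141) = -0.157.

-0.16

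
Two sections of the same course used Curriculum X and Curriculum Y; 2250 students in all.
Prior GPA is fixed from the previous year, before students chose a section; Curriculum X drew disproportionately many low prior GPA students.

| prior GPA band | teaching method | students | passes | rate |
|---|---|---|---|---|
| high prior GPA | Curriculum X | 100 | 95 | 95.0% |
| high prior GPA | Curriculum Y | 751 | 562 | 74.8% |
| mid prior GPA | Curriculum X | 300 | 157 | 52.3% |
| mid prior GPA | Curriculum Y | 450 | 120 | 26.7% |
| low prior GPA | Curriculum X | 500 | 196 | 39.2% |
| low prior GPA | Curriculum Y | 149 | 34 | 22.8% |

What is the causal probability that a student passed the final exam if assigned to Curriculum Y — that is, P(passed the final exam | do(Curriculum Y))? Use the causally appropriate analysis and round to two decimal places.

0.44

The imbalance in prior GPA band arose from how students were allocated, not from anything the teaching method did; and prior GPA band independently affects the outcome. The pooled gap is confounded — condition on prior GPA band.
Standardising Curriculum Y to the population prior GPA band mix: 0.378·562/751 + 0.333·120/450 + 0.288·34/149 = 0.438.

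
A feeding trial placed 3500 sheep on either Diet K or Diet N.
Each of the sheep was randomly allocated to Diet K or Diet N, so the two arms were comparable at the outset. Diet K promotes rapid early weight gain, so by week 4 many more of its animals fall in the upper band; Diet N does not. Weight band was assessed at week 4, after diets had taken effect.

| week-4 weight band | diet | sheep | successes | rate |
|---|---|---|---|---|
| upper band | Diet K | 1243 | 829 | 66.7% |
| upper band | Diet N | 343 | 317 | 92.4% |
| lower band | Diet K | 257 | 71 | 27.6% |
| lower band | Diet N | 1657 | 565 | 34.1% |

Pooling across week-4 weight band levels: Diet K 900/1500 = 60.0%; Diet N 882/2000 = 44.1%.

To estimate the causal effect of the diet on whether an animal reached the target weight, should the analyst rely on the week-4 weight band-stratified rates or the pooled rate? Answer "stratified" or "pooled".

Week-4 weight band lies on the pathway diet → week-4 weight band → outcome, so adjusting for it blocks the indirect effect. For the total causal effect of diet, use the unadjusted pooled rates.
Pooled: Diet K 60.0% vs Diet N 44.1%; Diet K is higher overall.

pooled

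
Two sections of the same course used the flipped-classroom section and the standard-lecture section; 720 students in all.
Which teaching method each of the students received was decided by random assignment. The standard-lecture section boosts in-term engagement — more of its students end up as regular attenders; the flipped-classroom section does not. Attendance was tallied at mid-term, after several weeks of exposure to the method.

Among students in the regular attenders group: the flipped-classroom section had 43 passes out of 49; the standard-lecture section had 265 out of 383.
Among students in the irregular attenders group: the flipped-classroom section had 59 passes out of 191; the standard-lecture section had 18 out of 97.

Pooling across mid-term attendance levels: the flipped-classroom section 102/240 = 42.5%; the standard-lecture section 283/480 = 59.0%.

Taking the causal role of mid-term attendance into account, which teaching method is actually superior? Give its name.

the standard-lecture section

Because the teaching method influences mid-term attendance, mid-term attendance is a post-treatment mediator, not a confounder. Stratifying on it would bias the estimate; the causal effect is the crude pooled difference.
Pooled: the flipped-classroom section 42.5% vs the standard-lecture section 59.0%; the standard-lecture section is higher overall.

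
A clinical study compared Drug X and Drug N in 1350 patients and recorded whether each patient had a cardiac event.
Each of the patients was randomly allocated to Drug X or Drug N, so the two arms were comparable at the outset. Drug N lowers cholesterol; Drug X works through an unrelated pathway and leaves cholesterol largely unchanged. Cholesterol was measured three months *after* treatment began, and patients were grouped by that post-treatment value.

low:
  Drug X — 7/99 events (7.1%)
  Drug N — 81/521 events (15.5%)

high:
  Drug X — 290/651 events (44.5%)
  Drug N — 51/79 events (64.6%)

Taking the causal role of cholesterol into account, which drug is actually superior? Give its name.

Drug N

The cholesterol-specific comparison favours Drug X throughout, but the pooled figures favour Drug N. The question is whether to condition on cholesterol.
The distribution of cholesterol is itself part of what the drug does — it is an intermediate outcome. Holding it fixed would remove that part of the effect; the total effect is the pooled difference.
Pooled: Drug X 39.6% vs Drug N 22.0%; Drug N is lower overall.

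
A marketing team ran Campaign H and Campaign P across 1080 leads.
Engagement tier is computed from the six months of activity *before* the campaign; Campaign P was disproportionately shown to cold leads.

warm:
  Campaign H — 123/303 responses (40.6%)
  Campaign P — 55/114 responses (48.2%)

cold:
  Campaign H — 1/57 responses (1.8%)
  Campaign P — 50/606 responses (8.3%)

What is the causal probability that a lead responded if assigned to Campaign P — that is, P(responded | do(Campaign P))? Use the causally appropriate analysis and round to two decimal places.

Engagement tier differs across campaigns for reasons unrelated to any effect of the campaign itself, and it separately predicts the outcome — a classic confounder. We must compare within engagement tier levels.
Standardising Campaign P to the population engagement tier mix: 0.386·55/114 + 0.614·50/606 = 0.237.

0.24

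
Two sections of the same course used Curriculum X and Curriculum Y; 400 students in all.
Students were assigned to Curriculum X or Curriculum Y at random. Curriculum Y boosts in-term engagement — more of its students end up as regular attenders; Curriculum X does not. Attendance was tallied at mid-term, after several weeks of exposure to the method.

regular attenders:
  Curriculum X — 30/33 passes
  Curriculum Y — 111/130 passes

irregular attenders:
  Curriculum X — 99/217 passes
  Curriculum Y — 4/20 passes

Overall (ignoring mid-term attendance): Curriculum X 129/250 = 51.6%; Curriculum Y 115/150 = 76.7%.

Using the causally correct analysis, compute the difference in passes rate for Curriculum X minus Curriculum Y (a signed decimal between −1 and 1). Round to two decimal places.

The distribution of mid-term attendance is itself part of what the teaching method does — it is an intermediate outcome. Holding it fixed would remove that part of the effect; the total effect is the pooled difference.
The causal difference is the pooled difference: 0.516 − 0.767 = -0.251.

-0.25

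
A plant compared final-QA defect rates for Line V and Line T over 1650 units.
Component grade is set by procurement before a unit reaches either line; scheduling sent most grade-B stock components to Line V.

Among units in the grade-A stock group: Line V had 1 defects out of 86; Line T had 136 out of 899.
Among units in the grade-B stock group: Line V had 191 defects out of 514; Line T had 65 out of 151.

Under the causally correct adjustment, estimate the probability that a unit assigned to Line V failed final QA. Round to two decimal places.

The component grade-specific comparison favours Line V throughout, but the pooled figures favour Line T. The question is whether to condition on component grade.
Here component grade is a common cause — it drives both which line a case falls under and the outcome. The crude comparison mixes populations; the stratum-specific rates are the causally relevant ones.
Standardising Line V to the population component grade mix: 0.597·1/86 + 0.403·191/514 = 0.157.

0.16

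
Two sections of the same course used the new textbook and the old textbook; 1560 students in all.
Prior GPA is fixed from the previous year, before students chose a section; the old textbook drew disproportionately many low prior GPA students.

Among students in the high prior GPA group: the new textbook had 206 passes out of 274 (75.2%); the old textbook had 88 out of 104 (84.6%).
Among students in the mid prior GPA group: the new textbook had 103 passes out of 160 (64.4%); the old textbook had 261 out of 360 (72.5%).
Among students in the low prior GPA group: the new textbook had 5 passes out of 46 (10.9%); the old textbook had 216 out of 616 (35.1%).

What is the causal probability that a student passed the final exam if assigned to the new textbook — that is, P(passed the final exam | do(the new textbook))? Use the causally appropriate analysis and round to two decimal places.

0.44

The prior GPA band-specific comparison favours the old textbook throughout, but the pooled figures favour the new textbook. The question is whether to condition on prior GPA band.
Prior GPA band satisfies the back-door criterion: it is not a descendant of the teaching method, and it blocks the spurious path from teaching method to outcome. Adjusting for it (i.e., using the within-prior GPA band rates) gives the causal effect.
Standardising the new textbook to the population prior GPA band mix: 0.242·206/274 + 0.333·103/160 + 0.424·5/46 = 0.443.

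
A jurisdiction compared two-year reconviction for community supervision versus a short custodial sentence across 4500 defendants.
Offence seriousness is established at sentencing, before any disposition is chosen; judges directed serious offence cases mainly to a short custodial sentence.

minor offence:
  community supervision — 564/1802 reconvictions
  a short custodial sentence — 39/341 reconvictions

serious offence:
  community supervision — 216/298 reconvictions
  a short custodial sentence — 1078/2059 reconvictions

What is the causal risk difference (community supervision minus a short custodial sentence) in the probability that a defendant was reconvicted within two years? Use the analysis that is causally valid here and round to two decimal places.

Nothing the disposition does changes offence seriousness; the imbalance is an allocation artefact. With offence seriousness also predicting the outcome, the pooled figure is confounded, and the within-stratum comparison is the causal one.
Adjusting over the population distribution of offence seriousness: 0.476·(0.313−0.114) + 0.524·(0.725−0.524) = +0.200.

+0.20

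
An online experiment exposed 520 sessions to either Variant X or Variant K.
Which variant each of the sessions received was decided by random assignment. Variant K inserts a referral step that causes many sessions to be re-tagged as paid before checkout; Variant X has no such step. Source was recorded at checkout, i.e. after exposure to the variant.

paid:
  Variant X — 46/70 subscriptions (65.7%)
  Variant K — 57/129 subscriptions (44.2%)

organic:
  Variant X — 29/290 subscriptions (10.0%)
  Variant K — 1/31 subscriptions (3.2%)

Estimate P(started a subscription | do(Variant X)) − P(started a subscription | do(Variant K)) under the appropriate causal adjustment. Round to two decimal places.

-0.15

Traffic source is recorded after the variant and is itself shifted by it — it sits on the causal path from variant to outcome. Conditioning on a mediator would strip out part of the effect we want; the pooled comparison gives the total causal effect.
The causal difference is the pooled difference: 0.208 − 0.362 = -0.154.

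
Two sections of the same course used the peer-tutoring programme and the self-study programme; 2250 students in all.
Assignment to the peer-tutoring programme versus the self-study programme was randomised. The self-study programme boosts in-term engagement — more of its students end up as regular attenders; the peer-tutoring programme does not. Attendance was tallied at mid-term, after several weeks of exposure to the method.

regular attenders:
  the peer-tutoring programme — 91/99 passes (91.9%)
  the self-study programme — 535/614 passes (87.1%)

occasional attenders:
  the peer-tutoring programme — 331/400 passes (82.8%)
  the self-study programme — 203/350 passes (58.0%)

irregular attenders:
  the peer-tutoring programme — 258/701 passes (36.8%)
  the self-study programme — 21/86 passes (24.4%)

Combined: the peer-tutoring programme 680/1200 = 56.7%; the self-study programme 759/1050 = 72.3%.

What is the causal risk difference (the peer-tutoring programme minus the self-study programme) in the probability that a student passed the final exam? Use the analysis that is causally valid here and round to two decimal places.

-0.16

The distribution of mid-term attendance is itself part of what the teaching method does — it is an intermediate outcome. Holding it fixed would remove that part of the effect; the total effect is the pooled difference.
The causal difference is the pooled difference: 0.567 − 0.723 = -0.156.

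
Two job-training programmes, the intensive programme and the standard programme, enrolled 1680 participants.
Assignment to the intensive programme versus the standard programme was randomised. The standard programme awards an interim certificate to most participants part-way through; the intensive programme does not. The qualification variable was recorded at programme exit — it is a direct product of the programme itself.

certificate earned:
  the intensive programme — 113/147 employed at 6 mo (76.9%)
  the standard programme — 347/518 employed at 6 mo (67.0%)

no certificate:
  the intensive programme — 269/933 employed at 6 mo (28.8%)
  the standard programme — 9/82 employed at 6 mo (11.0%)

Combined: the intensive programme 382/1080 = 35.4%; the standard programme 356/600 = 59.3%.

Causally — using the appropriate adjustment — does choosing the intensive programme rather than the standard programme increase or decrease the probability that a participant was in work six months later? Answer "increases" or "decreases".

decreases

Within every qualification attained during the programme level the intensive programme has the higher rate, yet pooled the standard programme does — Simpson's reversal.
Qualification attained during the programme lies on the pathway programme → qualification attained during the programme → outcome, so adjusting for it blocks the indirect effect. For the total causal effect of programme, use the unadjusted pooled rates.
Pooled: the intensive programme 35.4% vs the standard programme 59.3%; the standard programme is higher overall.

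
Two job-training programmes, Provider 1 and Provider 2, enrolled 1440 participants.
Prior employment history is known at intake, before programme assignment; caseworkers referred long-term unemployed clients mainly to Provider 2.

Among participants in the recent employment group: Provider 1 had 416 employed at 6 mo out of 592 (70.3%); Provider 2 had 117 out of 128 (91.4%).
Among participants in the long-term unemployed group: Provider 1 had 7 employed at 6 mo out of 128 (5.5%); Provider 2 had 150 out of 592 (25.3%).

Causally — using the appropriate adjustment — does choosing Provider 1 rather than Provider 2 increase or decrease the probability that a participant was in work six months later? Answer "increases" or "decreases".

Within every prior employment history level Provider 2 has the higher rate, yet pooled Provider 1 does — Simpson's reversal.
Prior employment history is set before the programme has any effect — it is not caused by the programme — and it independently drives the outcome. That makes it a confounder, so the causal comparison is within prior employment history levels.
Within each level — recent employment: 70.3% vs 91.4%; long-term unemployed: 5.5% vs 25.3% — Provider 2 is higher every time.

decreases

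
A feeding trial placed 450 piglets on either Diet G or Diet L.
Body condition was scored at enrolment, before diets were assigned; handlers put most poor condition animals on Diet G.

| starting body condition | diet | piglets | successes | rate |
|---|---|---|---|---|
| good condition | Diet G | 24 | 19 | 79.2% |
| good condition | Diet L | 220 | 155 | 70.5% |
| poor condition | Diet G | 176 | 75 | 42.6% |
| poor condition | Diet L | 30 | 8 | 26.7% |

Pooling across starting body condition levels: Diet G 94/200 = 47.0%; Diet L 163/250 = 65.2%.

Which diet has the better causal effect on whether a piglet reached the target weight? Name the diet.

Starting body condition differs across diets for reasons unrelated to any effect of the diet itself, and it separately predicts the outcome — a classic confounder. We must compare within starting body condition levels.
Within each level — good condition: 79.2% vs 70.5%; poor condition: 42.6% vs 26.7% — Diet G is higher every time.

Diet G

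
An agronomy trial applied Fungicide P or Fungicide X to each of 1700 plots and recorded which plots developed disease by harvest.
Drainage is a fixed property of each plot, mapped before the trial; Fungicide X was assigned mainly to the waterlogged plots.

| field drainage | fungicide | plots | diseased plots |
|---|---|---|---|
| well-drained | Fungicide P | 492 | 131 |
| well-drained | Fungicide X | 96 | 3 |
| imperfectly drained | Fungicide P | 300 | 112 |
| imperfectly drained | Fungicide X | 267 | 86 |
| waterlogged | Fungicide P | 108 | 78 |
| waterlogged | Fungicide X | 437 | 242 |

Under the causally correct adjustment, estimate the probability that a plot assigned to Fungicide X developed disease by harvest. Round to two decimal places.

The stratified and pooled comparisons disagree (Fungicide X wins within each field drainage; Fungicide P wins overall), so the answer turns on the causal role of field drainage.
Nothing the fungicide does changes field drainage; the imbalance is an allocation artefact. With field drainage also predicting the outcome, the pooled figure is confounded, and the within-stratum comparison is the causal one.
Standardising Fungicide X to the population field drainage mix: 0.346·3/96 + 0.334·86/267 + 0.321·242/437 = 0.296.

0.30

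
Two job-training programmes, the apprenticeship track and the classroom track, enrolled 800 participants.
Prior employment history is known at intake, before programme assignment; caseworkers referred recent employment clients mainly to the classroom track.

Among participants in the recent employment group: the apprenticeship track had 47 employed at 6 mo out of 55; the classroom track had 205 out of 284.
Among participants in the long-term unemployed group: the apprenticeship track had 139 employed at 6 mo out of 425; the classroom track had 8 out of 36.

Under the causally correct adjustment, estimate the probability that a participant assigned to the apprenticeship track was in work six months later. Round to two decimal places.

0.55

Prior employment history satisfies the back-door criterion: it is not a descendant of the programme, and it blocks the spurious path from programme to outcome. Adjusting for it (i.e., using the within-prior employment history rates) gives the causal effect.
Standardising the apprenticeship track to the population prior employment history mix: 0.424·47/55 + 0.576·139/425 = 0.551.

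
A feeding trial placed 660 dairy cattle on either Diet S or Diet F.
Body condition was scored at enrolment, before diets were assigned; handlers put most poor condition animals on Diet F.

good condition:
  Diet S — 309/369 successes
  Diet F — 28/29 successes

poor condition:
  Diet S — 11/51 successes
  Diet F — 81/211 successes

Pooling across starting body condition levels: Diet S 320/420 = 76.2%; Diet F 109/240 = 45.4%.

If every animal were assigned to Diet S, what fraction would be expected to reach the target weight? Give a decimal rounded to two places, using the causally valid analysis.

0.59

The stratified and pooled comparisons disagree (Diet F wins within each starting body condition; Diet S wins overall), so the answer turns on the causal role of starting body condition.
The imbalance in starting body condition arose from how dairy cattle were allocated, not from anything the diet did; and starting body condition independently affects the outcome. The pooled gap is confounded — condition on starting body condition.
Standardising Diet S to the population starting body condition mix: 0.603·309/369 + 0.397·11/51 = 0.591.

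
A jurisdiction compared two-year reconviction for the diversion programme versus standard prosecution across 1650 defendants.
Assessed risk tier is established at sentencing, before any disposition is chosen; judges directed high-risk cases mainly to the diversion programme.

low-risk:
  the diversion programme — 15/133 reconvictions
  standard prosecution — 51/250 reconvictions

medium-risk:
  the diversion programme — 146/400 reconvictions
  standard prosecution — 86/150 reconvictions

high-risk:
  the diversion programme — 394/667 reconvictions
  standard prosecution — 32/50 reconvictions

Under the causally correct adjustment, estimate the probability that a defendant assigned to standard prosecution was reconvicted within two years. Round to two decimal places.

The assessed risk tier-specific comparison favours the diversion programme throughout, but the pooled figures favour standard prosecution. The question is whether to condition on assessed risk tier.
Assessed risk tier differs across dispositions for reasons unrelated to any effect of the disposition itself, and it separately predicts the outcome — a classic confounder. We must compare within assessed risk tier levels.
Standardising standard prosecution to the population assessed risk tier mix: 0.232·51/250 + 0.333·86/150 + 0.435·32/50 = 0.517.

0.52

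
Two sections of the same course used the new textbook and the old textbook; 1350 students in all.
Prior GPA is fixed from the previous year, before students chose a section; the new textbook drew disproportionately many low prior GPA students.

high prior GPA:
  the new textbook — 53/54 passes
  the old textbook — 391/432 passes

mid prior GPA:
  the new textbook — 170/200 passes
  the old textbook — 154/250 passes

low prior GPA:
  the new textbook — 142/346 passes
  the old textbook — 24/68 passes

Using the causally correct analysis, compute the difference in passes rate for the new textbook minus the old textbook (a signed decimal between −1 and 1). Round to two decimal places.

+0.12

The prior GPA band-specific comparison favours the new textbook throughout, but the pooled figures favour the old textbook. The question is whether to condition on prior GPA band.
Here prior GPA band is a common cause — it drives both which teaching method a case falls under and the outcome. The crude comparison mixes populations; the stratum-specific rates are the causally relevant ones.
Adjusting over the population distribution of prior GPA band: 0.360·(0.981−0.905) + 0.333·(0.850−0.616) + 0.307·(0.410−0.353) = +0.123.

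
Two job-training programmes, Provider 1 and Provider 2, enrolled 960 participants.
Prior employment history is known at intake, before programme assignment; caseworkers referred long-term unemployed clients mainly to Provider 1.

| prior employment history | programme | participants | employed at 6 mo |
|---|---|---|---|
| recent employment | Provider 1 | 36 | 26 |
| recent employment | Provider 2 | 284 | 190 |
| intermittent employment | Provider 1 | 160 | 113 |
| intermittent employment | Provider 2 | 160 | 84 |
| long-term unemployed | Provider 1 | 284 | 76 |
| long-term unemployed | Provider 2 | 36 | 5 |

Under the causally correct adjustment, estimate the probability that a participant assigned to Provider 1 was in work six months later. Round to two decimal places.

0.57

Provider 1 is higher inside every prior employment history stratum but Provider 2 is higher in aggregate. Whether to stratify depends on how prior employment history relates to the programme.
Since prior employment history is a pre-existing factor (not a product of the programme) and it affects the outcome on its own, it is a confounder. The stratified rates, not the pooled rate, identify the causal effect.
Standardising Provider 1 to the population prior employment history mix: 0.333·26/36 + 0.333·113/160 + 0.333·76/284 = 0.565.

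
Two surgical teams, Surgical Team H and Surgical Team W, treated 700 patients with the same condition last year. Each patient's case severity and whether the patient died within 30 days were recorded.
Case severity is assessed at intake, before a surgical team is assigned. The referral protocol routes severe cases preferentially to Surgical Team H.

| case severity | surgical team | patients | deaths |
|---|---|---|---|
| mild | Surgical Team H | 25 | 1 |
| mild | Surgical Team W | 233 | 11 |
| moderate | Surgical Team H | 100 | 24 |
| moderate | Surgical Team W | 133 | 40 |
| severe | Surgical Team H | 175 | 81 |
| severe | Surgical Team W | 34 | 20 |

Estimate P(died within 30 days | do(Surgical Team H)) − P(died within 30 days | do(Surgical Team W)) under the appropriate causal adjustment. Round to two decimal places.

Within every case severity level Surgical Team H has the lower rate, yet pooled Surgical Team W does — Simpson's reversal.
Here case severity is a common cause — it drives both which surgical team a case falls under and the outcome. The crude comparison mixes populations; the stratum-specific rates are the causally relevant ones.
Adjusting over the population distribution of case severity: 0.369·(0.040−0.047) + 0.333·(0.240−0.301) + 0.299·(0.463−0.588) = -0.060.

-0.06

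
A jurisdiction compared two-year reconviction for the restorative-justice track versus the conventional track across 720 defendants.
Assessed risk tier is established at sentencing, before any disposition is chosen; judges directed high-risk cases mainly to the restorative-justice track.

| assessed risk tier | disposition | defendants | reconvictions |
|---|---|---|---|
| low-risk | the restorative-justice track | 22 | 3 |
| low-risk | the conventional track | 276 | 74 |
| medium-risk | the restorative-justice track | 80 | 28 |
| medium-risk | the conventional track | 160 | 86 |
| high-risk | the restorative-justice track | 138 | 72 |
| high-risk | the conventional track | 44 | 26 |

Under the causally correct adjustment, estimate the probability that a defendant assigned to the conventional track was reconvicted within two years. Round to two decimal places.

Assessed risk tier satisfies the back-door criterion: it is not a descendant of the disposition, and it blocks the spurious path from disposition to outcome. Adjusting for it (i.e., using the within-assessed risk tier rates) gives the causal effect.
Standardising the conventional track to the population assessed risk tier mix: 0.414·74/276 + 0.333·86/160 + 0.253·26/44 = 0.440.

0.44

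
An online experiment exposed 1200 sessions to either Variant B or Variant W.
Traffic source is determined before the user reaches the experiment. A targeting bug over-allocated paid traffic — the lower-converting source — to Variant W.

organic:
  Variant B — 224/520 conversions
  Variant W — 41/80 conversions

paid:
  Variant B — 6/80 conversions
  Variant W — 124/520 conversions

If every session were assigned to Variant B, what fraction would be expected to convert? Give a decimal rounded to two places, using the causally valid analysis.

The stratified and pooled comparisons disagree (Variant W wins within each traffic source; Variant B wins overall), so the answer turns on the causal role of traffic source.
Traffic source differs across variants for reasons unrelated to any effect of the variant itself, and it separately predicts the outcome — a classic confounder. We must compare within traffic source levels.
Standardising Variant B to the population traffic source mix: 0.500·224/520 + 0.500·6/80 = 0.253.

0.25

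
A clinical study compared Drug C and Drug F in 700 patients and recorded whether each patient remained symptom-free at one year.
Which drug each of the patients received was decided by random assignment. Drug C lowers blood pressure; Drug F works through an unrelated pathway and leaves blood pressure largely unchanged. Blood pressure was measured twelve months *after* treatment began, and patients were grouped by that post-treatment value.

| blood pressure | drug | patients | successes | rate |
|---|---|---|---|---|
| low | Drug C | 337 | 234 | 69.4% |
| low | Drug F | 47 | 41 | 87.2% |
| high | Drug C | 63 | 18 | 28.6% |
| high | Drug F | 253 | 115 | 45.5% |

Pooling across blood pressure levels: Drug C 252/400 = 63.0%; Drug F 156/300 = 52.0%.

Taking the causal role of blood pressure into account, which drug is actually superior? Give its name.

The blood pressure-specific comparison favours Drug F throughout, but the pooled figures favour Drug C. The question is whether to condition on blood pressure.
The distribution of blood pressure is itself part of what the drug does — it is an intermediate outcome. Holding it fixed would remove that part of the effect; the total effect is the pooled difference.
Pooled: Drug C 63.0% vs Drug F 52.0%; Drug C is higher overall.

Drug C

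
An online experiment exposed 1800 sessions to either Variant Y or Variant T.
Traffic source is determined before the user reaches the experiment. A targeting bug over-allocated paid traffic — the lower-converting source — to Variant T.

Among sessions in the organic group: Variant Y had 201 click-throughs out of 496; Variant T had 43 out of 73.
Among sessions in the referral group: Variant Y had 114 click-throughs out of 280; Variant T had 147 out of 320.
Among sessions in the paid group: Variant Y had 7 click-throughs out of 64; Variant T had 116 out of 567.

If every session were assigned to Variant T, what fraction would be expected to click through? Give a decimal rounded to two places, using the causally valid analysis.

The stratified and pooled comparisons disagree (Variant T wins within each traffic source; Variant Y wins overall), so the answer turns on the causal role of traffic source.
Traffic source satisfies the back-door criterion: it is not a descendant of the variant, and it blocks the spurious path from variant to outcome. Adjusting for it (i.e., using the within-traffic source rates) gives the causal effect.
Standardising Variant T to the population traffic source mix: 0.316·43/73 + 0.333·147/320 + 0.351·116/567 = 0.411.

0.41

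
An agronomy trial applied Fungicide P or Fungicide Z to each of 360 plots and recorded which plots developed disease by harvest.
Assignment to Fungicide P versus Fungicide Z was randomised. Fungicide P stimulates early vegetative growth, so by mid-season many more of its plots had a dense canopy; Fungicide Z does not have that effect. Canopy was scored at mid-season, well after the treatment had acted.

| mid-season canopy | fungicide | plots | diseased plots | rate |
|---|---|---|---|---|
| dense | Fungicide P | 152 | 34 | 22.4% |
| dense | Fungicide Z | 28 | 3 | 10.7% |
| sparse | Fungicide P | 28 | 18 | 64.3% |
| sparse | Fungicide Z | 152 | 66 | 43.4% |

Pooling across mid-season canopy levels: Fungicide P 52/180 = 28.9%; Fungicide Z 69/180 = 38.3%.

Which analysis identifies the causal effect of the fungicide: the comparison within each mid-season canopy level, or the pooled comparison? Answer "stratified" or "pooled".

pooled

Mid-season canopy lies on the pathway fungicide → mid-season canopy → outcome, so adjusting for it blocks the indirect effect. For the total causal effect of fungicide, use the unadjusted pooled rates.
Pooled: Fungicide P 28.9% vs Fungicide Z 38.3%; Fungicide P is lower overall.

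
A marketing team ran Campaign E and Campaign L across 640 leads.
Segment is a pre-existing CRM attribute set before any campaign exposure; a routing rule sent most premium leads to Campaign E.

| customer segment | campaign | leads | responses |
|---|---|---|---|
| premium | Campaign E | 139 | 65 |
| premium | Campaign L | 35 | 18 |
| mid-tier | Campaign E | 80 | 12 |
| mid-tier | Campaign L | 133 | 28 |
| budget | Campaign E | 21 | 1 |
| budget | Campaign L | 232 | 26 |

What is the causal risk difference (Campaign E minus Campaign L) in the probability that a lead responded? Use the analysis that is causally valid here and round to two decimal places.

-0.06

Campaign L is higher inside every customer segment stratum but Campaign E is higher in aggregate. Whether to stratify depends on how customer segment relates to the campaign.
The imbalance in customer segment arose from how leads were allocated, not from anything the campaign did; and customer segment independently affects the outcome. The pooled gap is confounded — condition on customer segment.
Adjusting over the population distribution of customer segment: 0.272·(0.468−0.514) + 0.333·(0.150−0.211) + 0.395·(0.048−0.112) = -0.058.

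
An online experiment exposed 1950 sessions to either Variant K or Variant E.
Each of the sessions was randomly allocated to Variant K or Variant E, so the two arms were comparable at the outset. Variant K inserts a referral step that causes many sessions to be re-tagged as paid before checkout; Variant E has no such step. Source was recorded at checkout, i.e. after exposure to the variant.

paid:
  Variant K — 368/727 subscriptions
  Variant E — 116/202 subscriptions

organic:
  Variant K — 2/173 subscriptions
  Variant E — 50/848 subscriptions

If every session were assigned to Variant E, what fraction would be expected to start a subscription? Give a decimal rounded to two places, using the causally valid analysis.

0.16

Within every traffic source level Variant E has the higher rate, yet pooled Variant K does — Simpson's reversal.
Because the variant influences traffic source, traffic source is a post-treatment mediator, not a confounder. Stratifying on it would bias the estimate; the causal effect is the crude pooled difference.
So P(outcome | do(Variant E)) is just the pooled rate for Variant E: 166/1050 = 0.158.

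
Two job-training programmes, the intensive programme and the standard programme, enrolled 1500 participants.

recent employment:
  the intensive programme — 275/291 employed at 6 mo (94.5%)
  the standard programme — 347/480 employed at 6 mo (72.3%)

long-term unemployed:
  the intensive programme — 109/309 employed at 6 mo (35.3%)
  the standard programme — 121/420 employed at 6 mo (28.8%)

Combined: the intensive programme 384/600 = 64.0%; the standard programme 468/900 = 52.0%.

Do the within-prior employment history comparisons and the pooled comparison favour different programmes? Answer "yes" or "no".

no

Within each prior employment history level (recent employment 94.5% vs 72.3%; long-term unemployed 35.3% vs 28.8%), the intensive programme has the higher rate every time. Pooled: 64.0% vs 52.0% — the intensive programme has the higher rate overall. They agree.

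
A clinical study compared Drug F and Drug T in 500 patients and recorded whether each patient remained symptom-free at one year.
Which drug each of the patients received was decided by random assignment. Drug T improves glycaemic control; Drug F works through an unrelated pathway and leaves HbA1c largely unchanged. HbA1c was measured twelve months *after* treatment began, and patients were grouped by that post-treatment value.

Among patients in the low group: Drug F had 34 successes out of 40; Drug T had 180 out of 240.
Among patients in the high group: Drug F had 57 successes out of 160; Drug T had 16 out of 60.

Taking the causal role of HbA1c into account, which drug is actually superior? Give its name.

The stratified and pooled comparisons disagree (Drug F wins within each HbA1c; Drug T wins overall), so the answer turns on the causal role of HbA1c.
Because the drug influences HbA1c, HbA1c is a post-treatment mediator, not a confounder. Stratifying on it would bias the estimate; the causal effect is the crude pooled difference.
Pooled: Drug F 45.5% vs Drug T 65.3%; Drug T is higher overall.

Drug T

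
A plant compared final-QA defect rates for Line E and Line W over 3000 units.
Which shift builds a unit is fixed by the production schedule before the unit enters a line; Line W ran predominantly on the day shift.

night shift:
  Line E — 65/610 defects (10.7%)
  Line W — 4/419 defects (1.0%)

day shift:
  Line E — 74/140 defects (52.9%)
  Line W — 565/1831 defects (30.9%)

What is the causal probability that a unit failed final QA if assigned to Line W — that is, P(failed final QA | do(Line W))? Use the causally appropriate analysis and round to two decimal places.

0.21

Within every shift level Line W has the lower rate, yet pooled Line E does — Simpson's reversal.
Since shift is a pre-existing factor (not a product of the line) and it affects the outcome on its own, it is a confounder. The stratified rates, not the pooled rate, identify the causal effect.
Standardising Line W to the population shift mix: 0.343·4/419 + 0.657·565/1831 = 0.206.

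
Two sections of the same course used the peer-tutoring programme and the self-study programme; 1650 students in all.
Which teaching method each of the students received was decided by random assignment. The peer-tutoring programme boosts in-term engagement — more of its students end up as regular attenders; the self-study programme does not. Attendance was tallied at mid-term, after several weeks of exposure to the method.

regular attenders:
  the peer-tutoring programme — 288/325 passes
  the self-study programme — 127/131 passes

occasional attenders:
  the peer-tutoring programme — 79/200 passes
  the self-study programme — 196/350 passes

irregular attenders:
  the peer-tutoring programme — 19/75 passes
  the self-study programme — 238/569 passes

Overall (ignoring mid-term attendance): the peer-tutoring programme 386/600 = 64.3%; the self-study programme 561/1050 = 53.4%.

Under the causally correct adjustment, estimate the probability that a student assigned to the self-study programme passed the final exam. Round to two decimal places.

0.53

Mid-term attendance is recorded after the teaching method and is itself shifted by it — it sits on the causal path from teaching method to outcome. Conditioning on a mediator would strip out part of the effect we want; the pooled comparison gives the total causal effect.
So P(outcome | do(the self-study programme)) is just the pooled rate for the self-study programme: 561/1050 = 0.534.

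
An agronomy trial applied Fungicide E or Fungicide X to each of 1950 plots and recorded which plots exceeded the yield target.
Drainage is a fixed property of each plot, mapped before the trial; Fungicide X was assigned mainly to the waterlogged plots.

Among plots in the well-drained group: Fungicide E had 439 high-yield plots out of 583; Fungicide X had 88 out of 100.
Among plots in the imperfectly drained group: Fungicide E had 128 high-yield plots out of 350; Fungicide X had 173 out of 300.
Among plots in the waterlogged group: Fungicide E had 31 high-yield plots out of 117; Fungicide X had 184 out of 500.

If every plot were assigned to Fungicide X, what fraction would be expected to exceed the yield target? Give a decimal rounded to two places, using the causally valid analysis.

Since field drainage is a pre-existing factor (not a product of the fungicide) and it affects the outcome on its own, it is a confounder. The stratified rates, not the pooled rate, identify the causal effect.
Standardising Fungicide X to the population field drainage mix: 0.350·88/100 + 0.333·173/300 + 0.316·184/500 = 0.617.

0.62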